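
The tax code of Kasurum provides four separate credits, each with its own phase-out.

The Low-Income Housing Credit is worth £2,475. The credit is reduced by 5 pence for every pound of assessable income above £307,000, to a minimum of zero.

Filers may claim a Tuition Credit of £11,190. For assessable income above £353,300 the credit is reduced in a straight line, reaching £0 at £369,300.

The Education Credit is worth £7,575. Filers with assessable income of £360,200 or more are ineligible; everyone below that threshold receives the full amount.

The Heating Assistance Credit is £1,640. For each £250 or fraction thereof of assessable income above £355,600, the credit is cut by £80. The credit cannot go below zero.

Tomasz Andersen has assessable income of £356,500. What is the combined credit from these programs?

£17,847

Low-Income Housing Credit: 5% of the £49,500 excess over £307,000 is £2,475 ≥ base, so the credit is £0.
Tuition Credit: £356,500 is £3,200 into a £16,000 phase-out range, leaving 12,800/16,000 of the credit: £11,190 × 12,800/16,000 = £8,952.
Education Credit: £356,500 is below the £360,200 cutoff, so the full £7,575 applies.
Heating Assistance Credit: income exceeds £355,600 by £900, which is 4 full-or-partial £250 increments; reduction = 4 × £80 = £320, leaving £1,320.
Total: £0 + £8,952 + £7,575 + £1,320 = £17,847.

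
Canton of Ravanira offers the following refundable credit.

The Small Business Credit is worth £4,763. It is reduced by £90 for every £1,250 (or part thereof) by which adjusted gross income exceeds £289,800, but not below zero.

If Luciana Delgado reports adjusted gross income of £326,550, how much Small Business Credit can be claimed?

£2,063

Small Business Credit: income exceeds £289,800 by £36,750, which is 30 full-or-partial £1,250 increments; reduction = 30 × £90 = £2,700, leaving £2,063.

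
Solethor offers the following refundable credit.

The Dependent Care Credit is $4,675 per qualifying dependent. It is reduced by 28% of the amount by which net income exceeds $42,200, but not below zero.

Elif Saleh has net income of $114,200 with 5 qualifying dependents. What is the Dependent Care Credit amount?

Dependent Care Credit: base = 5 × $4,675 = $23,375. 28% of the $72,000 excess over $42,200 is $20,160; credit = $23,375 − $20,160 = $3,215.

$3,215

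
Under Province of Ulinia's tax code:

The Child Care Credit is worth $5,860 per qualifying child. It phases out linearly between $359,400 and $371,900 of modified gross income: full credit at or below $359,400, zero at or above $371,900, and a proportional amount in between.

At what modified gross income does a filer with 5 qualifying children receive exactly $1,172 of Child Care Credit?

$371,400

Full credit = 5 × $5,860 = $29,300.
$1,172 is 1,172/29,300 of the full $29,300, so 28,128/29,300 of the $12,500 range has been used: income = $359,400 + $12,500 × 28,128/29,300 = $371,400.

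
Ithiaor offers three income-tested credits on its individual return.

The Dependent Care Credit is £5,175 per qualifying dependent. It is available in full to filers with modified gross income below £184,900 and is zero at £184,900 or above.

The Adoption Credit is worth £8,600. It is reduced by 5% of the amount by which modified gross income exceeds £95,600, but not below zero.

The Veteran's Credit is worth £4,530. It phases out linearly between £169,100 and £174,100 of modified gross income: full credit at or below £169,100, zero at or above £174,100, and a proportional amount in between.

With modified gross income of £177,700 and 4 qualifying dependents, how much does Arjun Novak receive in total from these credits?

£25,195

Dependent Care Credit: base = 4 × £5,175 = £20,700. £177,700 is below the £184,900 cutoff, so the full £20,700 applies.
Adoption Credit: 5% of the £82,100 excess over £95,600 is £4,105; credit = £8,600 − £4,105 = £4,495.
Veteran's Credit: £177,700 is at or above £174,100, so the credit is £0.
Total: £20,700 + £4,495 + £0 = £25,195.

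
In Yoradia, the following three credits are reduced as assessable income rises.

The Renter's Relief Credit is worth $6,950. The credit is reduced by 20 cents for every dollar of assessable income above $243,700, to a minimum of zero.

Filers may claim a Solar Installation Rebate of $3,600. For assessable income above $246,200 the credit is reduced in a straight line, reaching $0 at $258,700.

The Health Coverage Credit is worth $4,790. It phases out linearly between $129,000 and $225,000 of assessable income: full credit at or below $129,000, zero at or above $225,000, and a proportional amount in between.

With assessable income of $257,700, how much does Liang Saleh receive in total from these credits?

$4,438

Renter's Relief Credit: 20% of the $14,000 excess over $243,700 is $2,800; credit = $6,950 − $2,800 = $4,150.
Solar Installation Rebate: $257,700 is $11,500 into a $12,500 phase-out range, leaving 1,000/12,500 of the credit: $3,600 × 1,000/12,500 = $288.
Health Coverage Credit: $257,700 is at or above $225,000, so the credit is $0.
Total: $4,150 + $288 + $0 = $4,438.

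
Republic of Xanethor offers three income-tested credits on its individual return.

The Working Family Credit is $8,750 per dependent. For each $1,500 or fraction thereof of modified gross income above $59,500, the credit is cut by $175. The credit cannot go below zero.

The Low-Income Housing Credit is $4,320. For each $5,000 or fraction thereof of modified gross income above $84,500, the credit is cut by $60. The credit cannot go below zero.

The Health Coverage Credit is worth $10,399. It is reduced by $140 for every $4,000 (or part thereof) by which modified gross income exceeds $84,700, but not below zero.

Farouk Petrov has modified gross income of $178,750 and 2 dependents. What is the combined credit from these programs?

Working Family Credit: base = 2 × $8,750 = $17,500. income exceeds $59,500 by $119,250, which is 80 full-or-partial $1,500 increments; reduction = 80 × $175 = $14,000, leaving $3,500.
Low-Income Housing Credit: income exceeds $84,500 by $94,250, which is 19 full-or-partial $5,000 increments; reduction = 19 × $60 = $1,140, leaving $3,180.
Health Coverage Credit: income exceeds $84,700 by $94,050, which is 24 full-or-partial $4,000 increments; reduction = 24 × $140 = $3,360, leaving $7,039.
Total: $3,500 + $3,180 + $7,039 = $13,719.

$13,719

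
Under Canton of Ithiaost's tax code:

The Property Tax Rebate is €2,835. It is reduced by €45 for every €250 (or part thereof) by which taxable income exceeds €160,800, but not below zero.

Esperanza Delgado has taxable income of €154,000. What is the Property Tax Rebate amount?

€2,835

Property Tax Rebate: €154,000 is at or below the €160,800 threshold, so the full €2,835 applies.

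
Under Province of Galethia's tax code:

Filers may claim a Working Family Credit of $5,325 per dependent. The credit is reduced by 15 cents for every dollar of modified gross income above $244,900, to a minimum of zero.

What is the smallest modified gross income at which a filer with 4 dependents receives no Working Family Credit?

Full credit = 4 × $5,325 = $21,300.
The credit falls by 15% of each dollar above $244,900, so it reaches zero when the excess is $21,300 / 15% = $142,000: income = $244,900 + $142,000 = $386,900.

$386,900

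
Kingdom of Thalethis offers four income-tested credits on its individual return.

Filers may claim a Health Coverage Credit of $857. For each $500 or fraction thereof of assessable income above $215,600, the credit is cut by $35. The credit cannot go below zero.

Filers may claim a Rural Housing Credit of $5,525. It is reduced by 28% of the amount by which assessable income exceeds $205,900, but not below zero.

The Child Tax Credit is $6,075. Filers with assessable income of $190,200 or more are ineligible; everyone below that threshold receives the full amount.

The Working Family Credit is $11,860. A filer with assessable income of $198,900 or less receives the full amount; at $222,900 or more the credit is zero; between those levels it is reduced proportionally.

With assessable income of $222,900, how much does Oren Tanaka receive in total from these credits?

$1,097

Health Coverage Credit: income exceeds $215,600 by $7,300, which is 15 full-or-partial $500 increments; reduction = 15 × $35 = $525, leaving $332.
Rural Housing Credit: 28% of the $17,000 excess over $205,900 is $4,760; credit = $5,525 − $4,760 = $765.
Child Tax Credit: $222,900 meets or exceeds the $190,200 cutoff, so the credit is $0.
Working Family Credit: $222,900 is at or above $222,900, so the credit is $0.
Total: $332 + $765 + $0 + $0 = $1,097.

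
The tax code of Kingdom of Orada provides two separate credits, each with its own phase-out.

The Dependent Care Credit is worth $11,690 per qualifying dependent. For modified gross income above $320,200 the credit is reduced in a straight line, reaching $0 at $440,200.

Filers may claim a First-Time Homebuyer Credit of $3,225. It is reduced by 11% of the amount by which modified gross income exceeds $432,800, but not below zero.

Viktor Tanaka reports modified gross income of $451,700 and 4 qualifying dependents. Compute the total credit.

$1,146

Dependent Care Credit: base = 4 × $11,690 = $46,760. $451,700 is at or above $440,200, so the credit is $0.
First-Time Homebuyer Credit: 11% of the $18,900 excess over $432,800 is $2,079; credit = $3,225 − $2,079 = $1,146.
Total: $0 + $1,146 = $1,146.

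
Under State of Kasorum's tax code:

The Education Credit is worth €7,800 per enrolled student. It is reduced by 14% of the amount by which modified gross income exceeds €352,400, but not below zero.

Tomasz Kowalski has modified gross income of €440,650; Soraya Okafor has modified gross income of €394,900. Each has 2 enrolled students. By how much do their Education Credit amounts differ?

Tomasz (€440,650): Education Credit: base = 2 × €7,800 = €15,600. 14% of the €88,250 excess over €352,400 is €12,355; credit = €15,600 − €12,355 = €3,245.
Soraya (€394,900): Education Credit: base = 2 × €7,800 = €15,600. 14% of the €42,500 excess over €352,400 is €5,950; credit = €15,600 − €5,950 = €9,650.
Difference: |€3,245 − €9,650| = €6,405.

€6,405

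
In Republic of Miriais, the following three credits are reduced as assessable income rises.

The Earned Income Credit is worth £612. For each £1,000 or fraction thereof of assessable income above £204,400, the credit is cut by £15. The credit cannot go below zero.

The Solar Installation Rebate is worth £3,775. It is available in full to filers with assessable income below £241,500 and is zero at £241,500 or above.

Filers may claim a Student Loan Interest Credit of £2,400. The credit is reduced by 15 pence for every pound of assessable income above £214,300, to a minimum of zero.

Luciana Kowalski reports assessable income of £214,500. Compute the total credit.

£6,592

Earned Income Credit: income exceeds £204,400 by £10,100, which is 11 full-or-partial £1,000 increments; reduction = 11 × £15 = £165, leaving £447.
Solar Installation Rebate: £214,500 is below the £241,500 cutoff, so the full £3,775 applies.
Student Loan Interest Credit: 15% of the £200 excess over £214,300 is £30; credit = £2,400 − £30 = £2,370.
Total: £447 + £3,775 + £2,370 = £6,592.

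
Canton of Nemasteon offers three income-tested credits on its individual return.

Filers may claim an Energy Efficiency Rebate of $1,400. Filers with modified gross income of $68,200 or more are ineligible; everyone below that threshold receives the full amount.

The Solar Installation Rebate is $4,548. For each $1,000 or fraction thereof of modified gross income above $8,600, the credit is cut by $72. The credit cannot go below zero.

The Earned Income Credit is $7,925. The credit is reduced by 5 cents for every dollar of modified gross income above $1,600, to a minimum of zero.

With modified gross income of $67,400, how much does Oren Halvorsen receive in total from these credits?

Energy Efficiency Rebate: $67,400 is below the $68,200 cutoff, so the full $1,400 applies.
Solar Installation Rebate: income exceeds $8,600 by $58,800, which is 59 full-or-partial $1,000 increments; reduction = 59 × $72 = $4,248, leaving $300.
Earned Income Credit: 5% of the $65,800 excess over $1,600 is $3,290; credit = $7,925 − $3,290 = $4,635.
Total: $1,400 + $300 + $4,635 = $6,335.

$6,335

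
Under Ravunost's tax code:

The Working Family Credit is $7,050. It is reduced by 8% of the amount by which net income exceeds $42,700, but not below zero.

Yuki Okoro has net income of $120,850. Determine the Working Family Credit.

Working Family Credit: 8% of the $78,150 excess over $42,700 is $6,252; credit = $7,050 − $6,252 = $798.

$798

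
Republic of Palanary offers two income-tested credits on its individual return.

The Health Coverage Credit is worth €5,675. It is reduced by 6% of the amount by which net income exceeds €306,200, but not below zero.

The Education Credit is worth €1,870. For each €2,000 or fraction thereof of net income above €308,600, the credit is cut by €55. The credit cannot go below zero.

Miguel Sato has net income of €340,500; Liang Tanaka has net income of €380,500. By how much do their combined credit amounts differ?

Miguel (€340,500): Health Coverage Credit: 6% of the €34,300 excess over €306,200 is €2,058; credit = €5,675 − €2,058 = €3,617. Education Credit: income exceeds €308,600 by €31,900, which is 16 full-or-partial €2,000 increments; reduction = 16 × €55 = €880, leaving €990. total €3,617 + €990 = €4,607
Liang (€380,500): Health Coverage Credit: 6% of the €74,300 excess over €306,200 is €4,458; credit = €5,675 − €4,458 = €1,217. Education Credit: income exceeds €308,600 by €71,900 → 36 increments × €55 = €1,980 ≥ base, so the credit is €0. total €1,217 + €0 = €1,217
Difference: |€4,607 − €1,217| = €3,390.

€3,390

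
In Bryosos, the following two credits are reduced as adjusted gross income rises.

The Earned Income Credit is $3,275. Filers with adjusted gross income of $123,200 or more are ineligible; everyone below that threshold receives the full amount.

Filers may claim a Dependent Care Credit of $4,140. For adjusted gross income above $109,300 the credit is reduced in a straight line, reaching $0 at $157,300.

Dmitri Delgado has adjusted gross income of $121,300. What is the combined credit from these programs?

$6,380

Earned Income Credit: $121,300 is below the $123,200 cutoff, so the full $3,275 applies.
Dependent Care Credit: $121,300 is $12,000 into a $48,000 phase-out range, leaving 36,000/48,000 of the credit: $4,140 × 36,000/48,000 = $3,105.
Total: $3,275 + $3,105 = $6,380.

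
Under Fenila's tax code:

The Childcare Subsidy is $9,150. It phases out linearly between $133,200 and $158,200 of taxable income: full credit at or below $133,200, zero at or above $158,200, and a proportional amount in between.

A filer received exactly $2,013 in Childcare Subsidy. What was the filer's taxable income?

$2,013 is 2,013/9,150 of the full $9,150, so 7,137/9,150 of the $25,000 range has been used: income = $133,200 + $25,000 × 7,137/9,150 = $152,700.

$152,700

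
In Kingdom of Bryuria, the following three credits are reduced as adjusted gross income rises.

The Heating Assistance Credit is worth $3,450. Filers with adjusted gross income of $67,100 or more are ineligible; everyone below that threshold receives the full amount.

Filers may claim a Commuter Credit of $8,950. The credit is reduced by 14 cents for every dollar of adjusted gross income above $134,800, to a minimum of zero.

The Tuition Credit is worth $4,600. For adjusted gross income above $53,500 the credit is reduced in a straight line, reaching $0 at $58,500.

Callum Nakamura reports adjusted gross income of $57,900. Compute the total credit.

Heating Assistance Credit: $57,900 is below the $67,100 cutoff, so the full $3,450 applies.
Commuter Credit: $57,900 is at or below the $134,800 threshold, so the full $8,950 applies.
Tuition Credit: $57,900 is $4,400 into a $5,000 phase-out range, leaving 600/5,000 of the credit: $4,600 × 600/5,000 = $552.
Total: $3,450 + $8,950 + $552 = $12,952.

$12,952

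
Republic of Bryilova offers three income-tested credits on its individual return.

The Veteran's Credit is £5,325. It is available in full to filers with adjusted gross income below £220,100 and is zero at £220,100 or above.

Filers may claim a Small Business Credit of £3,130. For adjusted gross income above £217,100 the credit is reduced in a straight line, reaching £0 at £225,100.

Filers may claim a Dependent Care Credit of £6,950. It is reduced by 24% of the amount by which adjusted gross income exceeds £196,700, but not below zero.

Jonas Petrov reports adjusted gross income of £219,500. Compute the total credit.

Veteran's Credit: £219,500 is below the £220,100 cutoff, so the full £5,325 applies.
Small Business Credit: £219,500 is £2,400 into a £8,000 phase-out range, leaving 5,600/8,000 of the credit: £3,130 × 5,600/8,000 = £2,191.
Dependent Care Credit: 24% of the £22,800 excess over £196,700 is £5,472; credit = £6,950 − £5,472 = £1,478.
Total: £5,325 + £2,191 + £1,478 = £8,994.

£8,994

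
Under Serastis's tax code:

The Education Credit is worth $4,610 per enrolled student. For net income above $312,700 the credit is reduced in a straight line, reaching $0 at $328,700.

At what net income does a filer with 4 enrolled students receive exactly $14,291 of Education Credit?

$316,300

Full credit = 4 × $4,610 = $18,440.
$14,291 is 14,291/18,440 of the full $18,440, so 4,149/18,440 of the $16,000 range has been used: income = $312,700 + $16,000 × 4,149/18,440 = $316,300.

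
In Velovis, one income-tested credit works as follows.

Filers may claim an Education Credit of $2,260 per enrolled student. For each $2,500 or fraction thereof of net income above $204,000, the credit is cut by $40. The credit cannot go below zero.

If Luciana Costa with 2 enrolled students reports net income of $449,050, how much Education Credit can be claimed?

Education Credit: base = 2 × $2,260 = $4,520. income exceeds $204,000 by $245,050, which is 99 full-or-partial $2,500 increments; reduction = 99 × $40 = $3,960, leaving $560.

$560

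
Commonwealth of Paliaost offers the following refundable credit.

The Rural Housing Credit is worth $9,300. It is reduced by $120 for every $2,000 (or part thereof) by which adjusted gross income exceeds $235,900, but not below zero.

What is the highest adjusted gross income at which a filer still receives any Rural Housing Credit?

$389,900

After 77 increments the reduction is 77 × $120 = $9,240, leaving $60; one more increment wipes it out. Increment 77 ends at excess 77 × $2,000 = $154,000, so the highest qualifying income is $235,900 + $154,000 = $389,900.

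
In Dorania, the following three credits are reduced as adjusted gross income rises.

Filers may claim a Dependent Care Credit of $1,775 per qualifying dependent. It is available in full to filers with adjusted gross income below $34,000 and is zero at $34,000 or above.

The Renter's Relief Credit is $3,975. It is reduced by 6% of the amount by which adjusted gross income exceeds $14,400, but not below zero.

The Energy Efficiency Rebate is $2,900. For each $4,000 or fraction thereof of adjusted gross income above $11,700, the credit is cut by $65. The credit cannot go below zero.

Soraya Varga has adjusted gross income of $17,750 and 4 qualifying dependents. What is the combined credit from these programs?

Dependent Care Credit: base = 4 × $1,775 = $7,100. $17,750 is below the $34,000 cutoff, so the full $7,100 applies.
Renter's Relief Credit: 6% of the $3,350 excess over $14,400 is $201; credit = $3,975 − $201 = $3,774.
Energy Efficiency Rebate: income exceeds $11,700 by $6,050, which is 2 full-or-partial $4,000 increments; reduction = 2 × $65 = $130, leaving $2,770.
Total: $7,100 + $3,774 + $2,770 = $13,644.

$13,644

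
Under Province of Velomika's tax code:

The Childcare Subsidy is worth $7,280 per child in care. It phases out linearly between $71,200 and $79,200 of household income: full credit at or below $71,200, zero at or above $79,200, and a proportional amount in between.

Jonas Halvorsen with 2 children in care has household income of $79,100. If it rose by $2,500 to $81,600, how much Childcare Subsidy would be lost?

At $79,100 — base = 2 × $7,280 = $14,560. $79,100 is $7,900 into a $8,000 phase-out range, leaving 100/8,000 of the credit: $14,560 × 100/8,000 = $182.
At $81,600 — base = 2 × $7,280 = $14,560. $81,600 is at or above $79,200, so the credit is $0.
Lost: $182 − $0 = $182.

$182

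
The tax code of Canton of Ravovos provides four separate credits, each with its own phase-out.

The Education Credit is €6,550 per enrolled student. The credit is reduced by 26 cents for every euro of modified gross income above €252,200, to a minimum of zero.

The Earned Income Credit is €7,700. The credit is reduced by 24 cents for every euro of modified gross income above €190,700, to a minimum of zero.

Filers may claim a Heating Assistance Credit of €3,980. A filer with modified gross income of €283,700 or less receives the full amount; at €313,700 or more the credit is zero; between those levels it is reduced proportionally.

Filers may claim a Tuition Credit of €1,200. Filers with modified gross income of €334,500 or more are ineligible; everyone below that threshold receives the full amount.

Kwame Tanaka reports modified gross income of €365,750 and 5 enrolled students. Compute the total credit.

€3,227

Education Credit: base = 5 × €6,550 = €32,750. 26% of the €113,550 excess over €252,200 is €29,523; credit = €32,750 − €29,523 = €3,227.
Earned Income Credit: 24% of the €175,050 excess over €190,700 is €42,012 ≥ base, so the credit is €0.
Heating Assistance Credit: €365,750 is at or above €313,700, so the credit is €0.
Tuition Credit: €365,750 meets or exceeds the €334,500 cutoff, so the credit is €0.
Total: €3,227 + €0 + €0 + €0 = €3,227.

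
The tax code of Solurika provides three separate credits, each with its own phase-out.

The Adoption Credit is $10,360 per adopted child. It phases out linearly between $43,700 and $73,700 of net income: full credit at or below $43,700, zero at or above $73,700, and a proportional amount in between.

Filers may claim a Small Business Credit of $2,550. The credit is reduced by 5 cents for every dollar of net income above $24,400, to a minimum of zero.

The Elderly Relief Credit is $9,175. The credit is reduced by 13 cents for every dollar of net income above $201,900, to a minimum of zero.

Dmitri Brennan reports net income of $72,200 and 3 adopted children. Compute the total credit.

$10,889

Adoption Credit: base = 3 × $10,360 = $31,080. $72,200 is $28,500 into a $30,000 phase-out range, leaving 1,500/30,000 of the credit: $31,080 × 1,500/30,000 = $1,554.
Small Business Credit: 5% of the $47,800 excess over $24,400 is $2,390; credit = $2,550 − $2,390 = $160.
Elderly Relief Credit: $72,200 is at or below the $201,900 threshold, so the full $9,175 applies.
Total: $1,554 + $160 + $9,175 = $10,889.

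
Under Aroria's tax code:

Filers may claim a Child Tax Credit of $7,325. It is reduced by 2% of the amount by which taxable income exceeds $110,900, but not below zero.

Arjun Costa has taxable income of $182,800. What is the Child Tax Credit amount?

Child Tax Credit: 2% of the $71,900 excess over $110,900 is $1,438; credit = $7,325 − $1,438 = $5,887.

$5,887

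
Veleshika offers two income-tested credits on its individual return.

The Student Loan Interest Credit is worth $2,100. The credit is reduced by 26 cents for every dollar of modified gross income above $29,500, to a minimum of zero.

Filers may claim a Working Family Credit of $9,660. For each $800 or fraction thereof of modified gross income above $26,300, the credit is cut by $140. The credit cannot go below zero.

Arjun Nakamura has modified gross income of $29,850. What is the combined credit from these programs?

$10,969

Student Loan Interest Credit: 26% of the $350 excess over $29,500 is $91; credit = $2,100 − $91 = $2,009.
Working Family Credit: income exceeds $26,300 by $3,550, which is 5 full-or-partial $800 increments; reduction = 5 × $140 = $700, leaving $8,960.
Total: $2,009 + $8,960 = $10,969.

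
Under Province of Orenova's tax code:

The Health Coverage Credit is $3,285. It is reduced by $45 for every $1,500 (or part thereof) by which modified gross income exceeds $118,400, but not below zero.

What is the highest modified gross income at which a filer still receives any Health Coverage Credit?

$226,400

After 72 increments the reduction is 72 × $45 = $3,240, leaving $45; one more increment wipes it out. Increment 72 ends at excess 72 × $1,500 = $108,000, so the highest qualifying income is $118,400 + $108,000 = $226,400.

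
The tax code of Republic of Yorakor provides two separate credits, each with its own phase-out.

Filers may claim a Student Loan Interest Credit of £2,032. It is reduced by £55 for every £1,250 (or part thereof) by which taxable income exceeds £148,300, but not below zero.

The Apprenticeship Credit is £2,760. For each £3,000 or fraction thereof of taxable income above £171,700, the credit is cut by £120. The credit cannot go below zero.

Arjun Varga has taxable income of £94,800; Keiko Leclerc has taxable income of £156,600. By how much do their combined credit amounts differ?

£385

Arjun (£94,800): Student Loan Interest Credit: £94,800 is at or below the £148,300 threshold, so the full £2,032 applies. Apprenticeship Credit: £94,800 is at or below the £171,700 threshold, so the full £2,760 applies. total £2,032 + £2,760 = £4,792
Keiko (£156,600): Student Loan Interest Credit: income exceeds £148,300 by £8,300, which is 7 full-or-partial £1,250 increments; reduction = 7 × £55 = £385, leaving £1,647. Apprenticeship Credit: £156,600 is at or below the £171,700 threshold, so the full £2,760 applies. total £1,647 + £2,760 = £4,407
Difference: |£4,792 − £4,407| = £385.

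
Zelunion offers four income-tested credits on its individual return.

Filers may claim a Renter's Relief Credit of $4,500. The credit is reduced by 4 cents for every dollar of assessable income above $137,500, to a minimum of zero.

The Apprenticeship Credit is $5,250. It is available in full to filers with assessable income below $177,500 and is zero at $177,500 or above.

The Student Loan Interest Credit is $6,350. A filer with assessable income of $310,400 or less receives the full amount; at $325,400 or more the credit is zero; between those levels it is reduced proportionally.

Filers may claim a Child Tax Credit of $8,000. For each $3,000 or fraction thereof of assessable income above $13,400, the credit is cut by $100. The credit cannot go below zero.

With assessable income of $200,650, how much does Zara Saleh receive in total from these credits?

Renter's Relief Credit: 4% of the $63,150 excess over $137,500 is $2,526; credit = $4,500 − $2,526 = $1,974.
Apprenticeship Credit: $200,650 meets or exceeds the $177,500 cutoff, so the credit is $0.
Student Loan Interest Credit: $200,650 is at or below the $310,400 threshold, so the full $6,350 applies.
Child Tax Credit: income exceeds $13,400 by $187,250, which is 63 full-or-partial $3,000 increments; reduction = 63 × $100 = $6,300, leaving $1,700.
Total: $1,974 + $0 + $6,350 + $1,700 = $10,024.

$10,024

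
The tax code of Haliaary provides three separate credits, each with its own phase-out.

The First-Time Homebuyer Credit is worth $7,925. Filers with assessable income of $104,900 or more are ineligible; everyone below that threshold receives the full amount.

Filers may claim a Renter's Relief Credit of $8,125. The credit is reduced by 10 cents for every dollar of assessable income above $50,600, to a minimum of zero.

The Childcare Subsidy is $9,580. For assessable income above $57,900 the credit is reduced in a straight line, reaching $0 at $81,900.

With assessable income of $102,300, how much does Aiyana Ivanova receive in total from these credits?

$10,880

First-Time Homebuyer Credit: $102,300 is below the $104,900 cutoff, so the full $7,925 applies.
Renter's Relief Credit: 10% of the $51,700 excess over $50,600 is $5,170; credit = $8,125 − $5,170 = $2,955.
Childcare Subsidy: $102,300 is at or above $81,900, so the credit is $0.
Total: $7,925 + $2,955 + $0 = $10,880.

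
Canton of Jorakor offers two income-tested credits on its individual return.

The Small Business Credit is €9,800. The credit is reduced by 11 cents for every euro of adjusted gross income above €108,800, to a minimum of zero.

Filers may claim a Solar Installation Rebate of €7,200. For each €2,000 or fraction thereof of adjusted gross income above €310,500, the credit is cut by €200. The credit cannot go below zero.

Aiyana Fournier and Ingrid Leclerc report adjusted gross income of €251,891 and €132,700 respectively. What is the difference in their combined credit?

Aiyana (€251,891): Small Business Credit: 11% of the €143,091 excess over €108,800 is €15,740.01 ≥ base, so the credit is €0. Solar Installation Rebate: €251,891 is at or below the €310,500 threshold, so the full €7,200 applies. total €0 + €7,200 = €7,200
Ingrid (€132,700): Small Business Credit: 11% of the €23,900 excess over €108,800 is €2,629; credit = €9,800 − €2,629 = €7,171. Solar Installation Rebate: €132,700 is at or below the €310,500 threshold, so the full €7,200 applies. total €7,171 + €7,200 = €14,371
Difference: |€7,200 − €14,371| = €7,171.

€7,171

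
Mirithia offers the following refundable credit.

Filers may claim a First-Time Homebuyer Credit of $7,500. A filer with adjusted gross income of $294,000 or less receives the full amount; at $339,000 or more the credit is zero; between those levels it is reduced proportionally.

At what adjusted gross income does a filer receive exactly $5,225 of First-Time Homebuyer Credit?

$307,650

$5,225 is 5,225/7,500 of the full $7,500, so 2,275/7,500 of the $45,000 range has been used: income = $294,000 + $45,000 × 2,275/7,500 = $307,650.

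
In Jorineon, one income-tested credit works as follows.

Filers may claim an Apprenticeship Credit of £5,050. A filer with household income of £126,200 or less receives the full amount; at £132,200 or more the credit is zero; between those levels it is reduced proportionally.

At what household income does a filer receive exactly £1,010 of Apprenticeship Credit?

£1,010 is 1,010/5,050 of the full £5,050, so 4,040/5,050 of the £6,000 range has been used: income = £126,200 + £6,000 × 4,040/5,050 = £131,000.

£131,000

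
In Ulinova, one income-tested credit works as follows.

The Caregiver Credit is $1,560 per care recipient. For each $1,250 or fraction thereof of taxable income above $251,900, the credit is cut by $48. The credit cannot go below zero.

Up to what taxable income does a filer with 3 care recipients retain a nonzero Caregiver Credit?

Full credit = 3 × $1,560 = $4,680.
After 97 increments the reduction is 97 × $48 = $4,656, leaving $24; one more increment wipes it out. Increment 97 ends at excess 97 × $1,250 = $121,250, so the highest qualifying income is $251,900 + $121,250 = $373,150.

$373,150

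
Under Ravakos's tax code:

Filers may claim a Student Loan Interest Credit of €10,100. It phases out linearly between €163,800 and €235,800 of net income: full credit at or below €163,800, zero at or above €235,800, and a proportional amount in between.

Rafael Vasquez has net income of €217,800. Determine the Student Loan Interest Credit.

Student Loan Interest Credit: €217,800 is €54,000 into a €72,000 phase-out range, leaving 18,000/72,000 of the credit: €10,100 × 18,000/72,000 = €2,525.

€2,525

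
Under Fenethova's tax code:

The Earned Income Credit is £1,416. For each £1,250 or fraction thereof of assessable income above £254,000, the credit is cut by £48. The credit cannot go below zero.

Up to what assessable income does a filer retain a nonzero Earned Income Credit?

After 29 increments the reduction is 29 × £48 = £1,392, leaving £24; one more increment wipes it out. Increment 29 ends at excess 29 × £1,250 = £36,250, so the highest qualifying income is £254,000 + £36,250 = £290,250.

£290,250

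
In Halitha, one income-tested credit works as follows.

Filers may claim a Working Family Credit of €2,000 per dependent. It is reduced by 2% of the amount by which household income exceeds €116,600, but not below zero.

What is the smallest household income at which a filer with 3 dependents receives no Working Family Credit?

€416,600

Full credit = 3 × €2,000 = €6,000.
The credit falls by 2% of each euro above €116,600, so it reaches zero when the excess is €6,000 / 2% = €300,000: income = €116,600 + €300,000 = €416,600.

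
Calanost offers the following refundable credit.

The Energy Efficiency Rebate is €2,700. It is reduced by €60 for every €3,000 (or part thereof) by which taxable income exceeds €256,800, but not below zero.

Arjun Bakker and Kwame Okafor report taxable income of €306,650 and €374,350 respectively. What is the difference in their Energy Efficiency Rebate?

€1,380

Arjun (€306,650): Energy Efficiency Rebate: income exceeds €256,800 by €49,850, which is 17 full-or-partial €3,000 increments; reduction = 17 × €60 = €1,020, leaving €1,680.
Kwame (€374,350): Energy Efficiency Rebate: income exceeds €256,800 by €117,550, which is 40 full-or-partial €3,000 increments; reduction = 40 × €60 = €2,400, leaving €300.
Difference: |€1,680 − €300| = €1,380.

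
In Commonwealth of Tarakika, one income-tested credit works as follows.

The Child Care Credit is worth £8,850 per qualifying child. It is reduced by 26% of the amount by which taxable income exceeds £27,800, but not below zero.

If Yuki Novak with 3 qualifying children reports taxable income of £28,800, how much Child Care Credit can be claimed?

Child Care Credit: base = 3 × £8,850 = £26,550. 26% of the £1,000 excess over £27,800 is £260; credit = £26,550 − £260 = £26,290.

£26,290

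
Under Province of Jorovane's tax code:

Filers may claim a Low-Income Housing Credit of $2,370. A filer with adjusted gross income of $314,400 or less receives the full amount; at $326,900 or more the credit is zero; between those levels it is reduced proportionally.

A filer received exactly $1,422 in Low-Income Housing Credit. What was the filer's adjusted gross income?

$319,400

$1,422 is 1,422/2,370 of the full $2,370, so 948/2,370 of the $12,500 range has been used: income = $314,400 + $12,500 × 948/2,370 = $319,400.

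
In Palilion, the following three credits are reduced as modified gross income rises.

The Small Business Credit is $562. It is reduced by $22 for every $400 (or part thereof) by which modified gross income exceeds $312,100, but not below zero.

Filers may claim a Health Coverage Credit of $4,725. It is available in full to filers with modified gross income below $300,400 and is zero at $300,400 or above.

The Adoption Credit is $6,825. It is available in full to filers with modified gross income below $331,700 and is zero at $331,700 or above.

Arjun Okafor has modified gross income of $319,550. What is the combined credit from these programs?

Small Business Credit: income exceeds $312,100 by $7,450, which is 19 full-or-partial $400 increments; reduction = 19 × $22 = $418, leaving $144.
Health Coverage Credit: $319,550 meets or exceeds the $300,400 cutoff, so the credit is $0.
Adoption Credit: $319,550 is below the $331,700 cutoff, so the full $6,825 applies.
Total: $144 + $0 + $6,825 = $6,969.

$6,969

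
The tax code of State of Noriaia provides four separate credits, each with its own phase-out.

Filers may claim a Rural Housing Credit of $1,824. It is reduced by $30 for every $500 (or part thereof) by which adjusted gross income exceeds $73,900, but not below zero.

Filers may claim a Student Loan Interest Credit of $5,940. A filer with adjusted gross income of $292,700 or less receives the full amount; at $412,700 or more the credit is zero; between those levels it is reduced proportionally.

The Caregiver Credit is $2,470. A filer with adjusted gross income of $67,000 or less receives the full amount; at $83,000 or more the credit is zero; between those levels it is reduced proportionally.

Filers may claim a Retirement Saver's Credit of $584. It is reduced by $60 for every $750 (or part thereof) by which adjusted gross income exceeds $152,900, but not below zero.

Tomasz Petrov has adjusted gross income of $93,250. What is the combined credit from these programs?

Rural Housing Credit: income exceeds $73,900 by $19,350, which is 39 full-or-partial $500 increments; reduction = 39 × $30 = $1,170, leaving $654.
Student Loan Interest Credit: $93,250 is at or below the $292,700 threshold, so the full $5,940 applies.
Caregiver Credit: $93,250 is at or above $83,000, so the credit is $0.
Retirement Saver's Credit: $93,250 is at or below the $152,900 threshold, so the full $584 applies.
Total: $654 + $5,940 + $0 + $584 = $7,178.

$7,178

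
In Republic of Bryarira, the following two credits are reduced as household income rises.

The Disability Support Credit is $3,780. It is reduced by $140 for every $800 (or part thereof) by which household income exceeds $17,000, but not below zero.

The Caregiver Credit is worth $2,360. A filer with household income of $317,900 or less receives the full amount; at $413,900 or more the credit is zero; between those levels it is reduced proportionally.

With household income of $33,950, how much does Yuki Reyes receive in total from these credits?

Disability Support Credit: income exceeds $17,000 by $16,950, which is 22 full-or-partial $800 increments; reduction = 22 × $140 = $3,080, leaving $700.
Caregiver Credit: $33,950 is at or below the $317,900 threshold, so the full $2,360 applies.
Total: $700 + $2,360 = $3,060.

$3,060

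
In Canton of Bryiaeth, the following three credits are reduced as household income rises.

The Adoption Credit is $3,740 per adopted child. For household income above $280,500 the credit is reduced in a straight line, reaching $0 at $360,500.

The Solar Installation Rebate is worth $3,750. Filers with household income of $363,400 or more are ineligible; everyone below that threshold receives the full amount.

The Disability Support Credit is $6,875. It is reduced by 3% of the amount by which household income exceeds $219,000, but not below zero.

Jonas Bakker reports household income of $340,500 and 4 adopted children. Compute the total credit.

Adoption Credit: base = 4 × $3,740 = $14,960. $340,500 is $60,000 into a $80,000 phase-out range, leaving 20,000/80,000 of the credit: $14,960 × 20,000/80,000 = $3,740.
Solar Installation Rebate: $340,500 is below the $363,400 cutoff, so the full $3,750 applies.
Disability Support Credit: 3% of the $121,500 excess over $219,000 is $3,645; credit = $6,875 − $3,645 = $3,230.
Total: $3,740 + $3,750 + $3,230 = $10,720.

$10,720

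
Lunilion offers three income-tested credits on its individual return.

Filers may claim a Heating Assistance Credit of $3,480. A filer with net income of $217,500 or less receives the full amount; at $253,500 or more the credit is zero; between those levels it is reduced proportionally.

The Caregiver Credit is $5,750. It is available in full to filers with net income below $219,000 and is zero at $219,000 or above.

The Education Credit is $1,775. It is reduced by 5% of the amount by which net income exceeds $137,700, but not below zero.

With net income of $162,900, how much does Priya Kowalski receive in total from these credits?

Heating Assistance Credit: $162,900 is at or below the $217,500 threshold, so the full $3,480 applies.
Caregiver Credit: $162,900 is below the $219,000 cutoff, so the full $5,750 applies.
Education Credit: 5% of the $25,200 excess over $137,700 is $1,260; credit = $1,775 − $1,260 = $515.
Total: $3,480 + $5,750 + $515 = $9,745.

$9,745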